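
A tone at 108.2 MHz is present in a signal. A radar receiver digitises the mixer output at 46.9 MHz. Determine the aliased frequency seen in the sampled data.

108.2 MHz mod fs = 14.4 MHz.
14.4 MHz ≤ fs/2 = 23.45 MHz, appears at 14.4 MHz.

14.4 MHz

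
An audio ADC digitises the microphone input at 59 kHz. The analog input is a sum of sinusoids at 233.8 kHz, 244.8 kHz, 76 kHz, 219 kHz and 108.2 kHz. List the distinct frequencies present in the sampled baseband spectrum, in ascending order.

2.2 kHz, 8.8 kHz, 9.8 kHz, 17 kHz

fs/2 = 29.5 kHz.
233.8 kHz mod fs = 56.8 kHz.
56.8 kHz > fs/2 = 29.5 kHz, folds to fs − 56.8 kHz = 2.2 kHz.
244.8 kHz mod fs = 8.8 kHz.
8.8 kHz ≤ fs/2 = 29.5 kHz, appears at 8.8 kHz.
76 kHz mod fs = 17 kHz.
17 kHz ≤ fs/2 = 29.5 kHz, appears at 17 kHz.
219 kHz mod fs = 42 kHz.
42 kHz > fs/2 = 29.5 kHz, folds to fs − 42 kHz = 17 kHz.
108.2 kHz mod fs = 49.2 kHz.
49.2 kHz > fs/2 = 29.5 kHz, folds to fs − 49.2 kHz = 9.8 kHz.
Distinct values: {2.2 kHz, 8.8 kHz, 9.8 kHz, 17 kHz}.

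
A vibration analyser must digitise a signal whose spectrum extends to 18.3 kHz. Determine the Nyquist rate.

Nyquist rate = 2 × 18.3 kHz = 36.6 kHz.

36.6 kHz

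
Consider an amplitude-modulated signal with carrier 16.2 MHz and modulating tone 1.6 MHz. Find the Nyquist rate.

35.6 MHz

AM sidebands sit at fc ± fm = 14.6 MHz and 17.8 MHz.
Highest-frequency component: 17.8 MHz.
Nyquist rate = 2 × 17.8 MHz = 35.6 MHz.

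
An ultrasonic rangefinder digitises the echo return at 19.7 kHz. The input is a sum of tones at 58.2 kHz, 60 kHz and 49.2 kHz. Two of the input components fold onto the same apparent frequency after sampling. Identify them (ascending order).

58.2 kHz, 60 kHz

fs/2 = 9.85 kHz.
58.2 kHz mod fs = 18.8 kHz.
18.8 kHz > fs/2 = 9.85 kHz, folds to fs − 18.8 kHz = 0.9 kHz.
60 kHz mod fs = 0.9 kHz.
0.9 kHz ≤ fs/2 = 9.85 kHz, appears at 0.9 kHz.
49.2 kHz mod fs = 9.8 kHz.
9.8 kHz ≤ fs/2 = 9.85 kHz, appears at 9.8 kHz.
58.2 kHz and 60 kHz both map to 0.9 kHz.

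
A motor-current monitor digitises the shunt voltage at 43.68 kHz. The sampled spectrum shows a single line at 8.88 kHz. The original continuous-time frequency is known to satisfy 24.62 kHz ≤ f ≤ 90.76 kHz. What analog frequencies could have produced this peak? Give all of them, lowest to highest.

Frequencies that alias to 8.88 kHz are k·fs ± 8.88 kHz for integer k ≥ 0.
k=0: 8.88 kHz.
k=1: 34.8 kHz, 52.56 kHz.
k=2: 78.48 kHz, 96.24 kHz.
k=3: 122.16 kHz, 139.92 kHz.
Within [24.62 kHz, 90.76 kHz]: 34.8 kHz, 52.56 kHz, 78.48 kHz.

34.8 kHz, 52.56 kHz, 78.48 kHz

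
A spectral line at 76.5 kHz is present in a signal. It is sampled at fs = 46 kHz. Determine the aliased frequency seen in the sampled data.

76.5 kHz mod fs = 30.5 kHz.
30.5 kHz > fs/2 = 23 kHz, folds to fs − 30.5 kHz = 15.5 kHz.

15.5 kHz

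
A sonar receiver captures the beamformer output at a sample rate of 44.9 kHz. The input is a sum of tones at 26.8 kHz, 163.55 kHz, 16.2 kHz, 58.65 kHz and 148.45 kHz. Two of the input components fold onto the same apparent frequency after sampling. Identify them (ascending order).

fs/2 = 22.45 kHz.
26.8 kHz > fs/2 = 22.45 kHz, folds to fs − 26.8 kHz = 18.1 kHz.
163.55 kHz mod fs = 28.85 kHz.
28.85 kHz > fs/2 = 22.45 kHz, folds to fs − 28.85 kHz = 16.05 kHz.
16.2 kHz ≤ fs/2 = 22.45 kHz, passes unchanged.
58.65 kHz mod fs = 13.75 kHz.
13.75 kHz ≤ fs/2 = 22.45 kHz, appears at 13.75 kHz.
148.45 kHz mod fs = 13.75 kHz.
13.75 kHz ≤ fs/2 = 22.45 kHz, appears at 13.75 kHz.
58.65 kHz and 148.45 kHz both map to 13.75 kHz.

58.65 kHz, 148.45 kHz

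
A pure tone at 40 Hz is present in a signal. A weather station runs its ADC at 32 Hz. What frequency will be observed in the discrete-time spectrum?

40 Hz mod fs = 8 Hz.
8 Hz ≤ fs/2 = 16 Hz, appears at 8 Hz.

8 Hz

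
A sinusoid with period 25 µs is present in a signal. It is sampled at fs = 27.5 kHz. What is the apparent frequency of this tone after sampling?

12.5 kHz

T = 25 µs → f = 1/T = 40 kHz.
40 kHz mod fs = 12.5 kHz.
12.5 kHz ≤ fs/2 = 13.75 kHz, appears at 12.5 kHz.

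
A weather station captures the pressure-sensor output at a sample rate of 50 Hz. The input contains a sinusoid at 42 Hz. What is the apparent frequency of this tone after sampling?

8 Hz

42 Hz > fs/2 = 25 Hz, folds to fs − 42 Hz = 8 Hz.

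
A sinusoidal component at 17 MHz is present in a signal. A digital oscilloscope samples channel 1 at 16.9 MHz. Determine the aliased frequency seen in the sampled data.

17 MHz mod fs = 0.1 MHz.
0.1 MHz ≤ fs/2 = 8.45 MHz, appears at 0.1 MHz.

0.1 MHz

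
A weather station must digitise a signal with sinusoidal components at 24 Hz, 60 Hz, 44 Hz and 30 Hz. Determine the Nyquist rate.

120 Hz

Highest-frequency component: 60 Hz.
Nyquist rate = 2 × 60 Hz = 120 Hz.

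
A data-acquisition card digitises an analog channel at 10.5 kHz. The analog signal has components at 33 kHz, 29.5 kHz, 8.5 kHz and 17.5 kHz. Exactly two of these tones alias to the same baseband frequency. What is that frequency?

fs/2 = 5.25 kHz.
33 kHz mod fs = 1.5 kHz.
1.5 kHz ≤ fs/2 = 5.25 kHz, appears at 1.5 kHz.
29.5 kHz mod fs = 8.5 kHz.
8.5 kHz > fs/2 = 5.25 kHz, folds to fs − 8.5 kHz = 2 kHz.
8.5 kHz > fs/2 = 5.25 kHz, folds to fs − 8.5 kHz = 2 kHz.
17.5 kHz mod fs = 7 kHz.
7 kHz > fs/2 = 5.25 kHz, folds to fs − 7 kHz = 3.5 kHz.
8.5 kHz and 29.5 kHz both map to 2 kHz.

2 kHz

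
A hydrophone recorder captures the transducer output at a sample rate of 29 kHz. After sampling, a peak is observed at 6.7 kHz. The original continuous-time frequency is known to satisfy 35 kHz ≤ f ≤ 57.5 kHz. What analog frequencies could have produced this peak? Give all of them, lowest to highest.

Frequencies that alias to 6.7 kHz are k·fs ± 6.7 kHz for integer k ≥ 0.
k=0: 6.7 kHz.
k=1: 22.3 kHz, 35.7 kHz.
k=2: 51.3 kHz, 64.7 kHz.
k=3: 80.3 kHz, 93.7 kHz.
Within [35 kHz, 57.5 kHz]: 35.7 kHz, 51.3 kHz.

35.7 kHz, 51.3 kHz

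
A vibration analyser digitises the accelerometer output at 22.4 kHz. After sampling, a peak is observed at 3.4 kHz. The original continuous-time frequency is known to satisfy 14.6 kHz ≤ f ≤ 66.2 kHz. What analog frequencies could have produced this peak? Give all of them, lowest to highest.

Frequencies that alias to 3.4 kHz are k·fs ± 3.4 kHz for integer k ≥ 0.
k=0: 3.4 kHz.
k=1: 19 kHz, 25.8 kHz.
k=2: 41.4 kHz, 48.2 kHz.
k=3: 63.8 kHz, 70.6 kHz.
k=4: 86.2 kHz, 93 kHz.
Within [14.6 kHz, 66.2 kHz]: 19 kHz, 25.8 kHz, 41.4 kHz, 48.2 kHz, 63.8 kHz.

19 kHz, 25.8 kHz, 41.4 kHz, 48.2 kHz, 63.8 kHz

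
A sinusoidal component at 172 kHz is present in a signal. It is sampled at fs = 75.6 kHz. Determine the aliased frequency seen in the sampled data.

20.8 kHz

172 kHz mod fs = 20.8 kHz.
20.8 kHz ≤ fs/2 = 37.8 kHz, appears at 20.8 kHz.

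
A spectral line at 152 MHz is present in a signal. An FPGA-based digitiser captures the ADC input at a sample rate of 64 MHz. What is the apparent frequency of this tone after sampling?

152 MHz mod fs = 24 MHz.
24 MHz ≤ fs/2 = 32 MHz, appears at 24 MHz.

24 MHz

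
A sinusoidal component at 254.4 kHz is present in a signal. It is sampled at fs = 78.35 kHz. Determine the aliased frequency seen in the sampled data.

19.35 kHz

254.4 kHz mod fs = 19.35 kHz.
19.35 kHz ≤ fs/2 = 39.175 kHz, appears at 19.35 kHz.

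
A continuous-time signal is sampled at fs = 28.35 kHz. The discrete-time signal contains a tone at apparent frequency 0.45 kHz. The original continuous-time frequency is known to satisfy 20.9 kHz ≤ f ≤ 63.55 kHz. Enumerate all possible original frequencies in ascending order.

Frequencies that alias to 0.45 kHz are k·fs ± 0.45 kHz for integer k ≥ 0.
k=0: 0.45 kHz.
k=1: 27.9 kHz, 28.8 kHz.
k=2: 56.25 kHz, 57.15 kHz.
k=3: 84.6 kHz, 85.5 kHz.
Within [20.9 kHz, 63.55 kHz]: 27.9 kHz, 28.8 kHz, 56.25 kHz, 57.15 kHz.

27.9 kHz, 28.8 kHz, 56.25 kHz, 57.15 kHz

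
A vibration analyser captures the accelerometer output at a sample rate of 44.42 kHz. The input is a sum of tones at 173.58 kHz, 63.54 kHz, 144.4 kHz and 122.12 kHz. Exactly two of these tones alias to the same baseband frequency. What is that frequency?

11.14 kHz

fs/2 = 22.21 kHz.
173.58 kHz mod fs = 40.32 kHz.
40.32 kHz > fs/2 = 22.21 kHz, folds to fs − 40.32 kHz = 4.1 kHz.
63.54 kHz mod fs = 19.12 kHz.
19.12 kHz ≤ fs/2 = 22.21 kHz, appears at 19.12 kHz.
144.4 kHz mod fs = 11.14 kHz.
11.14 kHz ≤ fs/2 = 22.21 kHz, appears at 11.14 kHz.
122.12 kHz mod fs = 33.28 kHz.
33.28 kHz > fs/2 = 22.21 kHz, folds to fs − 33.28 kHz = 11.14 kHz.
122.12 kHz and 144.4 kHz both map to 11.14 kHz.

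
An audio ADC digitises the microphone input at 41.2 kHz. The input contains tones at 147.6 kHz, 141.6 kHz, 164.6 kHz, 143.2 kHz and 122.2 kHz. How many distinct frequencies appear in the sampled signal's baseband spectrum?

fs/2 = 20.6 kHz.
147.6 kHz mod fs = 24 kHz.
24 kHz > fs/2 = 20.6 kHz, folds to fs − 24 kHz = 17.2 kHz.
141.6 kHz mod fs = 18 kHz.
18 kHz ≤ fs/2 = 20.6 kHz, appears at 18 kHz.
164.6 kHz mod fs = 41 kHz.
41 kHz > fs/2 = 20.6 kHz, folds to fs − 41 kHz = 0.2 kHz.
143.2 kHz mod fs = 19.6 kHz.
19.6 kHz ≤ fs/2 = 20.6 kHz, appears at 19.6 kHz.
122.2 kHz mod fs = 39.8 kHz.
39.8 kHz > fs/2 = 20.6 kHz, folds to fs − 39.8 kHz = 1.4 kHz.
Distinct values: {0.2 kHz, 1.4 kHz, 17.2 kHz, 18 kHz, 19.6 kHz} → 5.

5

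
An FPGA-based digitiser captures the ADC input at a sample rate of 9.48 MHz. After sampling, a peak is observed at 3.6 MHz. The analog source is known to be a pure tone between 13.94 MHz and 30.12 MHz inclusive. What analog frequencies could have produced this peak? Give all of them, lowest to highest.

15.36 MHz, 22.56 MHz, 24.84 MHz

Frequencies that alias to 3.6 MHz are k·fs ± 3.6 MHz for integer k ≥ 0.
k=0: 3.6 MHz.
k=1: 5.88 MHz, 13.08 MHz.
k=2: 15.36 MHz, 22.56 MHz.
k=3: 24.84 MHz, 32.04 MHz.
k=4: 34.32 MHz, 41.52 MHz.
Within [13.94 MHz, 30.12 MHz]: 15.36 MHz, 22.56 MHz, 24.84 MHz.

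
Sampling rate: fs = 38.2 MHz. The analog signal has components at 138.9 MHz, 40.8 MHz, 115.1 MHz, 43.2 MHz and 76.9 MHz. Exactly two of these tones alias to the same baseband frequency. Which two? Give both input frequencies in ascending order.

fs/2 = 19.1 MHz.
138.9 MHz mod fs = 24.3 MHz.
24.3 MHz > fs/2 = 19.1 MHz, folds to fs − 24.3 MHz = 13.9 MHz.
40.8 MHz mod fs = 2.6 MHz.
2.6 MHz ≤ fs/2 = 19.1 MHz, appears at 2.6 MHz.
115.1 MHz mod fs = 0.5 MHz.
0.5 MHz ≤ fs/2 = 19.1 MHz, appears at 0.5 MHz.
43.2 MHz mod fs = 5 MHz.
5 MHz ≤ fs/2 = 19.1 MHz, appears at 5 MHz.
76.9 MHz mod fs = 0.5 MHz.
0.5 MHz ≤ fs/2 = 19.1 MHz, appears at 0.5 MHz.
76.9 MHz and 115.1 MHz both map to 0.5 MHz.

76.9 MHz, 115.1 MHz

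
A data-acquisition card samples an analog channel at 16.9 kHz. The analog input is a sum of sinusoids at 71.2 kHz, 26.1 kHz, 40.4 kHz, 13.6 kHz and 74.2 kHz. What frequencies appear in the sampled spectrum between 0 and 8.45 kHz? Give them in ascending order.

3.3 kHz, 3.6 kHz, 6.6 kHz, 7.7 kHz

fs/2 = 8.45 kHz.
71.2 kHz mod fs = 3.6 kHz.
3.6 kHz ≤ fs/2 = 8.45 kHz, appears at 3.6 kHz.
26.1 kHz mod fs = 9.2 kHz.
9.2 kHz > fs/2 = 8.45 kHz, folds to fs − 9.2 kHz = 7.7 kHz.
40.4 kHz mod fs = 6.6 kHz.
6.6 kHz ≤ fs/2 = 8.45 kHz, appears at 6.6 kHz.
13.6 kHz > fs/2 = 8.45 kHz, folds to fs − 13.6 kHz = 3.3 kHz.
74.2 kHz mod fs = 6.6 kHz.
6.6 kHz ≤ fs/2 = 8.45 kHz, appears at 6.6 kHz.
Distinct values: {3.3 kHz, 3.6 kHz, 6.6 kHz, 7.7 kHz}.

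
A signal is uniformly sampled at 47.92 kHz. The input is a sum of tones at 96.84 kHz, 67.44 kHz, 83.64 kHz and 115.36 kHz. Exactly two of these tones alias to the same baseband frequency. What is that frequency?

19.52 kHz

fs/2 = 23.96 kHz.
96.84 kHz mod fs = 1 kHz.
1 kHz ≤ fs/2 = 23.96 kHz, appears at 1 kHz.
67.44 kHz mod fs = 19.52 kHz.
19.52 kHz ≤ fs/2 = 23.96 kHz, appears at 19.52 kHz.
83.64 kHz mod fs = 35.72 kHz.
35.72 kHz > fs/2 = 23.96 kHz, folds to fs − 35.72 kHz = 12.2 kHz.
115.36 kHz mod fs = 19.52 kHz.
19.52 kHz ≤ fs/2 = 23.96 kHz, appears at 19.52 kHz.
67.44 kHz and 115.36 kHz both map to 19.52 kHz.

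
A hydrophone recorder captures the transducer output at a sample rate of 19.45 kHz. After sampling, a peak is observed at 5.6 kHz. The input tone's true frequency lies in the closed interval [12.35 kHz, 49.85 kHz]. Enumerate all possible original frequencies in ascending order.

Frequencies that alias to 5.6 kHz are k·fs ± 5.6 kHz for integer k ≥ 0.
k=0: 5.6 kHz.
k=1: 13.85 kHz, 25.05 kHz.
k=2: 33.3 kHz, 44.5 kHz.
k=3: 52.75 kHz, 63.95 kHz.
Within [12.35 kHz, 49.85 kHz]: 13.85 kHz, 25.05 kHz, 33.3 kHz, 44.5 kHz.

13.85 kHz, 25.05 kHz, 33.3 kHz, 44.5 kHz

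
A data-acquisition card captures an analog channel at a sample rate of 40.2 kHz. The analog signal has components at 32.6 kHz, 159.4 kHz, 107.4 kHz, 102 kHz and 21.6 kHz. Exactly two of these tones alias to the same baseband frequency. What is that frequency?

fs/2 = 20.1 kHz.
32.6 kHz > fs/2 = 20.1 kHz, folds to fs − 32.6 kHz = 7.6 kHz.
159.4 kHz mod fs = 38.8 kHz.
38.8 kHz > fs/2 = 20.1 kHz, folds to fs − 38.8 kHz = 1.4 kHz.
107.4 kHz mod fs = 27 kHz.
27 kHz > fs/2 = 20.1 kHz, folds to fs − 27 kHz = 13.2 kHz.
102 kHz mod fs = 21.6 kHz.
21.6 kHz > fs/2 = 20.1 kHz, folds to fs − 21.6 kHz = 18.6 kHz.
21.6 kHz > fs/2 = 20.1 kHz, folds to fs − 21.6 kHz = 18.6 kHz.
21.6 kHz and 102 kHz both map to 18.6 kHz.

18.6 kHz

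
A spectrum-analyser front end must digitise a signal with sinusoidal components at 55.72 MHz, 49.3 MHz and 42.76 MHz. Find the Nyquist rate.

111.44 MHz

Highest-frequency component: 55.72 MHz.
Nyquist rate = 2 × 55.72 MHz = 111.44 MHz.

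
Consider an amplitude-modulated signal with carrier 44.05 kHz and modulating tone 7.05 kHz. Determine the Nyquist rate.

102.2 kHz

AM sidebands sit at fc ± fm = 37 kHz and 51.1 kHz.
Highest-frequency component: 51.1 kHz.
Nyquist rate = 2 × 51.1 kHz = 102.2 kHz.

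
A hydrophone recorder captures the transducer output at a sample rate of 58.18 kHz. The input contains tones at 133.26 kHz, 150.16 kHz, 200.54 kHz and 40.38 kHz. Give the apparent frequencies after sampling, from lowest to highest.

16.9 kHz, 17.8 kHz, 24.38 kHz, 26 kHz

fs/2 = 29.09 kHz.
133.26 kHz mod fs = 16.9 kHz.
16.9 kHz ≤ fs/2 = 29.09 kHz, appears at 16.9 kHz.
150.16 kHz mod fs = 33.8 kHz.
33.8 kHz > fs/2 = 29.09 kHz, folds to fs − 33.8 kHz = 24.38 kHz.
200.54 kHz mod fs = 26 kHz.
26 kHz ≤ fs/2 = 29.09 kHz, appears at 26 kHz.
40.38 kHz > fs/2 = 29.09 kHz, folds to fs − 40.38 kHz = 17.8 kHz.
Distinct values: {16.9 kHz, 17.8 kHz, 24.38 kHz, 26 kHz}.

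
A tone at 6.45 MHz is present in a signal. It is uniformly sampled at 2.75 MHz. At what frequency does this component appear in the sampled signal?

0.95 MHz

6.45 MHz mod fs = 0.95 MHz.
0.95 MHz ≤ fs/2 = 1.375 MHz, appears at 0.95 MHz.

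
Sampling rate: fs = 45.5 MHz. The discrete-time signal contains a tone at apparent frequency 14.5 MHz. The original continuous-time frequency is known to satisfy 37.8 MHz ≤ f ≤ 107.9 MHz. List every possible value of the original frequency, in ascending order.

60 MHz, 76.5 MHz, 105.5 MHz

Frequencies that alias to 14.5 MHz are k·fs ± 14.5 MHz for integer k ≥ 0.
k=0: 14.5 MHz.
k=1: 31 MHz, 60 MHz.
k=2: 76.5 MHz, 105.5 MHz.
k=3: 122 MHz, 151 MHz.
Within [37.8 MHz, 107.9 MHz]: 60 MHz, 76.5 MHz, 105.5 MHz.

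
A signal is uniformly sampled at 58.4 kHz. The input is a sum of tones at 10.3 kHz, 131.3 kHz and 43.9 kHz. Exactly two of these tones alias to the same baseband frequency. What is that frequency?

fs/2 = 29.2 kHz.
10.3 kHz ≤ fs/2 = 29.2 kHz, passes unchanged.
131.3 kHz mod fs = 14.5 kHz.
14.5 kHz ≤ fs/2 = 29.2 kHz, appears at 14.5 kHz.
43.9 kHz > fs/2 = 29.2 kHz, folds to fs − 43.9 kHz = 14.5 kHz.
43.9 kHz and 131.3 kHz both map to 14.5 kHz.

14.5 kHz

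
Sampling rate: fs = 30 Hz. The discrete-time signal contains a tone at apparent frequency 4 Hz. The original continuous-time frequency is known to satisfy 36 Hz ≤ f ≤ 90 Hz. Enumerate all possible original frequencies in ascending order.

Frequencies that alias to 4 Hz are k·fs ± 4 Hz for integer k ≥ 0.
k=0: 4 Hz.
k=1: 26 Hz, 34 Hz.
k=2: 56 Hz, 64 Hz.
k=3: 86 Hz, 94 Hz.
k=4: 116 Hz, 124 Hz.
Within [36 Hz, 90 Hz]: 56 Hz, 64 Hz, 86 Hz.

56 Hz, 64 Hz, 86 Hz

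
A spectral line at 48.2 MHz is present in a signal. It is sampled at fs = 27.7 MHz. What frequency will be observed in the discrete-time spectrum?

7.2 MHz

48.2 MHz mod fs = 20.5 MHz.
20.5 MHz > fs/2 = 13.85 MHz, folds to fs − 20.5 MHz = 7.2 MHz.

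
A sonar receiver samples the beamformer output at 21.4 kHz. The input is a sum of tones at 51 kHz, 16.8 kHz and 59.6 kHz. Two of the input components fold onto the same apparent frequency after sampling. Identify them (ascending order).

fs/2 = 10.7 kHz.
51 kHz mod fs = 8.2 kHz.
8.2 kHz ≤ fs/2 = 10.7 kHz, appears at 8.2 kHz.
16.8 kHz > fs/2 = 10.7 kHz, folds to fs − 16.8 kHz = 4.6 kHz.
59.6 kHz mod fs = 16.8 kHz.
16.8 kHz > fs/2 = 10.7 kHz, folds to fs − 16.8 kHz = 4.6 kHz.
16.8 kHz and 59.6 kHz both map to 4.6 kHz.

16.8 kHz, 59.6 kHz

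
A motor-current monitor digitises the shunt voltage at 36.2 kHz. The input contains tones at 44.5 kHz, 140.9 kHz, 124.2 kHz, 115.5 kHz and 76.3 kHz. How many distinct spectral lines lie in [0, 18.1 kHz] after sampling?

fs/2 = 18.1 kHz.
44.5 kHz mod fs = 8.3 kHz.
8.3 kHz ≤ fs/2 = 18.1 kHz, appears at 8.3 kHz.
140.9 kHz mod fs = 32.3 kHz.
32.3 kHz > fs/2 = 18.1 kHz, folds to fs − 32.3 kHz = 3.9 kHz.
124.2 kHz mod fs = 15.6 kHz.
15.6 kHz ≤ fs/2 = 18.1 kHz, appears at 15.6 kHz.
115.5 kHz mod fs = 6.9 kHz.
6.9 kHz ≤ fs/2 = 18.1 kHz, appears at 6.9 kHz.
76.3 kHz mod fs = 3.9 kHz.
3.9 kHz ≤ fs/2 = 18.1 kHz, appears at 3.9 kHz.
Distinct values: {3.9 kHz, 6.9 kHz, 8.3 kHz, 15.6 kHz} → 4.

4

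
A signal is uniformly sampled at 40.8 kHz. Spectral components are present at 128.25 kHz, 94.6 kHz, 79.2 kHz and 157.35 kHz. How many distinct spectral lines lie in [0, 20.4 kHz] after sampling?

3

fs/2 = 20.4 kHz.
128.25 kHz mod fs = 5.85 kHz.
5.85 kHz ≤ fs/2 = 20.4 kHz, appears at 5.85 kHz.
94.6 kHz mod fs = 13 kHz.
13 kHz ≤ fs/2 = 20.4 kHz, appears at 13 kHz.
79.2 kHz mod fs = 38.4 kHz.
38.4 kHz > fs/2 = 20.4 kHz, folds to fs − 38.4 kHz = 2.4 kHz.
157.35 kHz mod fs = 34.95 kHz.
34.95 kHz > fs/2 = 20.4 kHz, folds to fs − 34.95 kHz = 5.85 kHz.
Distinct values: {2.4 kHz, 5.85 kHz, 13 kHz} → 3.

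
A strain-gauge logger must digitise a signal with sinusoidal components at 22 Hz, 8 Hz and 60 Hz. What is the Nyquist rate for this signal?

120 Hz

Highest-frequency component: 60 Hz.
Nyquist rate = 2 × 60 Hz = 120 Hz.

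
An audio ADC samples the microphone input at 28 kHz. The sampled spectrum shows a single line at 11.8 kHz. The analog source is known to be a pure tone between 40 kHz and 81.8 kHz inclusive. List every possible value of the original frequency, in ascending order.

44.2 kHz, 67.8 kHz, 72.2 kHz

Frequencies that alias to 11.8 kHz are k·fs ± 11.8 kHz for integer k ≥ 0.
k=0: 11.8 kHz.
k=1: 16.2 kHz, 39.8 kHz.
k=2: 44.2 kHz, 67.8 kHz.
k=3: 72.2 kHz, 95.8 kHz.
k=4: 100.2 kHz, 123.8 kHz.
Within [40 kHz, 81.8 kHz]: 44.2 kHz, 67.8 kHz, 72.2 kHz.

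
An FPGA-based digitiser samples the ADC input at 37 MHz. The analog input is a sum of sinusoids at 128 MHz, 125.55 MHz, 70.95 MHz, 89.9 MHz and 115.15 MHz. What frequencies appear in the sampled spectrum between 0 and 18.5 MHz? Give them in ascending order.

3.05 MHz, 4.15 MHz, 14.55 MHz, 15.9 MHz, 17 MHz

fs/2 = 18.5 MHz.
128 MHz mod fs = 17 MHz.
17 MHz ≤ fs/2 = 18.5 MHz, appears at 17 MHz.
125.55 MHz mod fs = 14.55 MHz.
14.55 MHz ≤ fs/2 = 18.5 MHz, appears at 14.55 MHz.
70.95 MHz mod fs = 33.95 MHz.
33.95 MHz > fs/2 = 18.5 MHz, folds to fs − 33.95 MHz = 3.05 MHz.
89.9 MHz mod fs = 15.9 MHz.
15.9 MHz ≤ fs/2 = 18.5 MHz, appears at 15.9 MHz.
115.15 MHz mod fs = 4.15 MHz.
4.15 MHz ≤ fs/2 = 18.5 MHz, appears at 4.15 MHz.
Distinct values: {3.05 MHz, 4.15 MHz, 14.55 MHz, 15.9 MHz, 17 MHz}.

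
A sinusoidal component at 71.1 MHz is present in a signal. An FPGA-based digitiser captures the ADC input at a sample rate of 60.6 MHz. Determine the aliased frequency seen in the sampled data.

10.5 MHz

71.1 MHz mod fs = 10.5 MHz.
10.5 MHz ≤ fs/2 = 30.3 MHz, appears at 10.5 MHz.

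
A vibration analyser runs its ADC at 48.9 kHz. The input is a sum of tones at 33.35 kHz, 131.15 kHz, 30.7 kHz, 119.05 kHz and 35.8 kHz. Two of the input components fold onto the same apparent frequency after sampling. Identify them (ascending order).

33.35 kHz, 131.15 kHz

fs/2 = 24.45 kHz.
33.35 kHz > fs/2 = 24.45 kHz, folds to fs − 33.35 kHz = 15.55 kHz.
131.15 kHz mod fs = 33.35 kHz.
33.35 kHz > fs/2 = 24.45 kHz, folds to fs − 33.35 kHz = 15.55 kHz.
30.7 kHz > fs/2 = 24.45 kHz, folds to fs − 30.7 kHz = 18.2 kHz.
119.05 kHz mod fs = 21.25 kHz.
21.25 kHz ≤ fs/2 = 24.45 kHz, appears at 21.25 kHz.
35.8 kHz > fs/2 = 24.45 kHz, folds to fs − 35.8 kHz = 13.1 kHz.
33.35 kHz and 131.15 kHz both map to 15.55 kHz.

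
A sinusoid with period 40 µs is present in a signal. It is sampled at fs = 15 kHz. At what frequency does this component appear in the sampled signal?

5 kHz

T = 40 µs → f = 1/T = 25 kHz.
25 kHz mod fs = 10 kHz.
10 kHz > fs/2 = 7.5 kHz, folds to fs − 10 kHz = 5 kHz.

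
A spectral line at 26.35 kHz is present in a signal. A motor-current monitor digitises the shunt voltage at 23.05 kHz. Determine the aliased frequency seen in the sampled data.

26.35 kHz mod fs = 3.3 kHz.
3.3 kHz ≤ fs/2 = 11.525 kHz, appears at 3.3 kHz.

3.3 kHz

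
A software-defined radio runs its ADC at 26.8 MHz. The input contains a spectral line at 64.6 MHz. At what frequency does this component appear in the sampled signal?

64.6 MHz mod fs = 11 MHz.
11 MHz ≤ fs/2 = 13.4 MHz, appears at 11 MHz.

11 MHz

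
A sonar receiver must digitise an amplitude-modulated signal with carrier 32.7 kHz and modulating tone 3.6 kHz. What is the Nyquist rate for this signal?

72.6 kHz

AM sidebands sit at fc ± fm = 29.1 kHz and 36.3 kHz.
Highest-frequency component: 36.3 kHz.
Nyquist rate = 2 × 36.3 kHz = 72.6 kHz.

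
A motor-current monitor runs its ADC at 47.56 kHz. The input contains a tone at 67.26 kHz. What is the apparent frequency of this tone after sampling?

19.7 kHz

67.26 kHz mod fs = 19.7 kHz.
19.7 kHz ≤ fs/2 = 23.78 kHz, appears at 19.7 kHz.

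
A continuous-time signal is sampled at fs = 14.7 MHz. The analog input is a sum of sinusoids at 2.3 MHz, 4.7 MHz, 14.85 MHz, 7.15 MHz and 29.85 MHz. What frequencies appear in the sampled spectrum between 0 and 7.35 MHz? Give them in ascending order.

fs/2 = 7.35 MHz.
2.3 MHz ≤ fs/2 = 7.35 MHz, passes unchanged.
4.7 MHz ≤ fs/2 = 7.35 MHz, passes unchanged.
14.85 MHz mod fs = 0.15 MHz.
0.15 MHz ≤ fs/2 = 7.35 MHz, appears at 0.15 MHz.
7.15 MHz ≤ fs/2 = 7.35 MHz, passes unchanged.
29.85 MHz mod fs = 0.45 MHz.
0.45 MHz ≤ fs/2 = 7.35 MHz, appears at 0.45 MHz.
Distinct values: {0.15 MHz, 0.45 MHz, 2.3 MHz, 4.7 MHz, 7.15 MHz}.

0.15 MHz, 0.45 MHz, 2.3 MHz, 4.7 MHz, 7.15 MHz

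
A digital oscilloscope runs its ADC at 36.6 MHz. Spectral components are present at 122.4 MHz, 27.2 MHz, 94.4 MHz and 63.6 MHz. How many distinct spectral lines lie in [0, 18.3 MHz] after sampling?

fs/2 = 18.3 MHz.
122.4 MHz mod fs = 12.6 MHz.
12.6 MHz ≤ fs/2 = 18.3 MHz, appears at 12.6 MHz.
27.2 MHz > fs/2 = 18.3 MHz, folds to fs − 27.2 MHz = 9.4 MHz.
94.4 MHz mod fs = 21.2 MHz.
21.2 MHz > fs/2 = 18.3 MHz, folds to fs − 21.2 MHz = 15.4 MHz.
63.6 MHz mod fs = 27 MHz.
27 MHz > fs/2 = 18.3 MHz, folds to fs − 27 MHz = 9.6 MHz.
Distinct values: {9.4 MHz, 9.6 MHz, 12.6 MHz, 15.4 MHz} → 4.

4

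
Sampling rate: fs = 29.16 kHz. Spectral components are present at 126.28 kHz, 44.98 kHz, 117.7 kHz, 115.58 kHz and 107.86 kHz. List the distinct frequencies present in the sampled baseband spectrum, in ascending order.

fs/2 = 14.58 kHz.
126.28 kHz mod fs = 9.64 kHz.
9.64 kHz ≤ fs/2 = 14.58 kHz, appears at 9.64 kHz.
44.98 kHz mod fs = 15.82 kHz.
15.82 kHz > fs/2 = 14.58 kHz, folds to fs − 15.82 kHz = 13.34 kHz.
117.7 kHz mod fs = 1.06 kHz.
1.06 kHz ≤ fs/2 = 14.58 kHz, appears at 1.06 kHz.
115.58 kHz mod fs = 28.1 kHz.
28.1 kHz > fs/2 = 14.58 kHz, folds to fs − 28.1 kHz = 1.06 kHz.
107.86 kHz mod fs = 20.38 kHz.
20.38 kHz > fs/2 = 14.58 kHz, folds to fs − 20.38 kHz = 8.78 kHz.
Distinct values: {1.06 kHz, 8.78 kHz, 9.64 kHz, 13.34 kHz}.

1.06 kHz, 8.78 kHz, 9.64 kHz, 13.34 kHz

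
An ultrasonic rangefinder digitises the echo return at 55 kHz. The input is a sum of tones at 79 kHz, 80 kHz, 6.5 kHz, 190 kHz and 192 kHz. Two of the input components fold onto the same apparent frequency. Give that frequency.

fs/2 = 27.5 kHz.
79 kHz mod fs = 24 kHz.
24 kHz ≤ fs/2 = 27.5 kHz, appears at 24 kHz.
80 kHz mod fs = 25 kHz.
25 kHz ≤ fs/2 = 27.5 kHz, appears at 25 kHz.
6.5 kHz ≤ fs/2 = 27.5 kHz, passes unchanged.
190 kHz mod fs = 25 kHz.
25 kHz ≤ fs/2 = 27.5 kHz, appears at 25 kHz.
192 kHz mod fs = 27 kHz.
27 kHz ≤ fs/2 = 27.5 kHz, appears at 27 kHz.
80 kHz and 190 kHz both map to 25 kHz.

25 kHz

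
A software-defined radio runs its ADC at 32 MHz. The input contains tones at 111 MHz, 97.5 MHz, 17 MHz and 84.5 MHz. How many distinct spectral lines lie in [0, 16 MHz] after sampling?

fs/2 = 16 MHz.
111 MHz mod fs = 15 MHz.
15 MHz ≤ fs/2 = 16 MHz, appears at 15 MHz.
97.5 MHz mod fs = 1.5 MHz.
1.5 MHz ≤ fs/2 = 16 MHz, appears at 1.5 MHz.
17 MHz > fs/2 = 16 MHz, folds to fs − 17 MHz = 15 MHz.
84.5 MHz mod fs = 20.5 MHz.
20.5 MHz > fs/2 = 16 MHz, folds to fs − 20.5 MHz = 11.5 MHz.
Distinct values: {1.5 MHz, 11.5 MHz, 15 MHz} → 3.

3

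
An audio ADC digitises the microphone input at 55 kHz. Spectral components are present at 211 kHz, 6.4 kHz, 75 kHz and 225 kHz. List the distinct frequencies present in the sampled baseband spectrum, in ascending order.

fs/2 = 27.5 kHz.
211 kHz mod fs = 46 kHz.
46 kHz > fs/2 = 27.5 kHz, folds to fs − 46 kHz = 9 kHz.
6.4 kHz ≤ fs/2 = 27.5 kHz, passes unchanged.
75 kHz mod fs = 20 kHz.
20 kHz ≤ fs/2 = 27.5 kHz, appears at 20 kHz.
225 kHz mod fs = 5 kHz.
5 kHz ≤ fs/2 = 27.5 kHz, appears at 5 kHz.
Distinct values: {5 kHz, 6.4 kHz, 9 kHz, 20 kHz}.

5 kHz, 6.4 kHz, 9 kHz, 20 kHz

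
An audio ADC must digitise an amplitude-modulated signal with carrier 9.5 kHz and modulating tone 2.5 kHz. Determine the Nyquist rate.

24 kHz

AM sidebands sit at fc ± fm = 7 kHz and 12 kHz.
Highest-frequency component: 12 kHz.
Nyquist rate = 2 × 12 kHz = 24 kHz.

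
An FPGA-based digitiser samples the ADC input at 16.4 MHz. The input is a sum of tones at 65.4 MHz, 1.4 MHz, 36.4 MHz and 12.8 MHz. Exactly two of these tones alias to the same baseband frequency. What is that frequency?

3.6 MHz

fs/2 = 8.2 MHz.
65.4 MHz mod fs = 16.2 MHz.
16.2 MHz > fs/2 = 8.2 MHz, folds to fs − 16.2 MHz = 0.2 MHz.
1.4 MHz ≤ fs/2 = 8.2 MHz, passes unchanged.
36.4 MHz mod fs = 3.6 MHz.
3.6 MHz ≤ fs/2 = 8.2 MHz, appears at 3.6 MHz.
12.8 MHz > fs/2 = 8.2 MHz, folds to fs − 12.8 MHz = 3.6 MHz.
12.8 MHz and 36.4 MHz both map to 3.6 MHz.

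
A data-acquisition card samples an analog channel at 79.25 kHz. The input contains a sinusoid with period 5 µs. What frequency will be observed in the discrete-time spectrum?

37.75 kHz

T = 5 µs → f = 1/T = 200 kHz.
200 kHz mod fs = 41.5 kHz.
41.5 kHz > fs/2 = 39.625 kHz, folds to fs − 41.5 kHz = 37.75 kHz.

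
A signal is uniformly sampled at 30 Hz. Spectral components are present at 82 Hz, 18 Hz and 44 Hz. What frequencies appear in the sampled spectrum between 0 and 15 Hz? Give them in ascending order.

8 Hz, 12 Hz, 14 Hz

fs/2 = 15 Hz.
82 Hz mod fs = 22 Hz.
22 Hz > fs/2 = 15 Hz, folds to fs − 22 Hz = 8 Hz.
18 Hz > fs/2 = 15 Hz, folds to fs − 18 Hz = 12 Hz.
44 Hz mod fs = 14 Hz.
14 Hz ≤ fs/2 = 15 Hz, appears at 14 Hz.
Distinct values: {8 Hz, 12 Hz, 14 Hz}.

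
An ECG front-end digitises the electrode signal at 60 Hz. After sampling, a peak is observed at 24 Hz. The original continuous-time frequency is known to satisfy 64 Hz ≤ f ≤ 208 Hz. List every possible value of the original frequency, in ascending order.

Frequencies that alias to 24 Hz are k·fs ± 24 Hz for integer k ≥ 0.
k=0: 24 Hz.
k=1: 36 Hz, 84 Hz.
k=2: 96 Hz, 144 Hz.
k=3: 156 Hz, 204 Hz.
k=4: 216 Hz, 264 Hz.
Within [64 Hz, 208 Hz]: 84 Hz, 96 Hz, 144 Hz, 156 Hz, 204 Hz.

84 Hz, 96 Hz, 144 Hz, 156 Hz, 204 Hz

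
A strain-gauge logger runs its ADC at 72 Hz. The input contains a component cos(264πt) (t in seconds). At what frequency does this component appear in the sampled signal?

12 Hz

ω = 264π rad/s → f = ω/(2π) = 132 Hz.
132 Hz mod fs = 60 Hz.
60 Hz > fs/2 = 36 Hz, folds to fs − 60 Hz = 12 Hz.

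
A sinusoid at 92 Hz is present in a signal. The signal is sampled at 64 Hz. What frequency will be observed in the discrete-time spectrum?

92 Hz mod fs = 28 Hz.
28 Hz ≤ fs/2 = 32 Hz, appears at 28 Hz.

28 Hz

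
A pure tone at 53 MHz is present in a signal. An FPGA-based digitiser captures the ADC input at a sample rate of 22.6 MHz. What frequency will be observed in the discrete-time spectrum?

7.8 MHz

53 MHz mod fs = 7.8 MHz.
7.8 MHz ≤ fs/2 = 11.3 MHz, appears at 7.8 MHz.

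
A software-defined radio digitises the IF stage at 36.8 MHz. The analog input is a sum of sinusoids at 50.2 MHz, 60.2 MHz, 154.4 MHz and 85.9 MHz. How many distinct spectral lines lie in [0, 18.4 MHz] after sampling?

fs/2 = 18.4 MHz.
50.2 MHz mod fs = 13.4 MHz.
13.4 MHz ≤ fs/2 = 18.4 MHz, appears at 13.4 MHz.
60.2 MHz mod fs = 23.4 MHz.
23.4 MHz > fs/2 = 18.4 MHz, folds to fs − 23.4 MHz = 13.4 MHz.
154.4 MHz mod fs = 7.2 MHz.
7.2 MHz ≤ fs/2 = 18.4 MHz, appears at 7.2 MHz.
85.9 MHz mod fs = 12.3 MHz.
12.3 MHz ≤ fs/2 = 18.4 MHz, appears at 12.3 MHz.
Distinct values: {7.2 MHz, 12.3 MHz, 13.4 MHz} → 3.

3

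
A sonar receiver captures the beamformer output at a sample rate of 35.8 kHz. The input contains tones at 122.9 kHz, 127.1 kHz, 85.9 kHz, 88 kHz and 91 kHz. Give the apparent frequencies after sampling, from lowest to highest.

14.3 kHz, 15.5 kHz, 16.1 kHz, 16.4 kHz

fs/2 = 17.9 kHz.
122.9 kHz mod fs = 15.5 kHz.
15.5 kHz ≤ fs/2 = 17.9 kHz, appears at 15.5 kHz.
127.1 kHz mod fs = 19.7 kHz.
19.7 kHz > fs/2 = 17.9 kHz, folds to fs − 19.7 kHz = 16.1 kHz.
85.9 kHz mod fs = 14.3 kHz.
14.3 kHz ≤ fs/2 = 17.9 kHz, appears at 14.3 kHz.
88 kHz mod fs = 16.4 kHz.
16.4 kHz ≤ fs/2 = 17.9 kHz, appears at 16.4 kHz.
91 kHz mod fs = 19.4 kHz.
19.4 kHz > fs/2 = 17.9 kHz, folds to fs − 19.4 kHz = 16.4 kHz.
Distinct values: {14.3 kHz, 15.5 kHz, 16.1 kHz, 16.4 kHz}.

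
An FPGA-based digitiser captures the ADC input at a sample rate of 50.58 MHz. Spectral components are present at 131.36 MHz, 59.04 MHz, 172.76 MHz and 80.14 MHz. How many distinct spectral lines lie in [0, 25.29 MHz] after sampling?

fs/2 = 25.29 MHz.
131.36 MHz mod fs = 30.2 MHz.
30.2 MHz > fs/2 = 25.29 MHz, folds to fs − 30.2 MHz = 20.38 MHz.
59.04 MHz mod fs = 8.46 MHz.
8.46 MHz ≤ fs/2 = 25.29 MHz, appears at 8.46 MHz.
172.76 MHz mod fs = 21.02 MHz.
21.02 MHz ≤ fs/2 = 25.29 MHz, appears at 21.02 MHz.
80.14 MHz mod fs = 29.56 MHz.
29.56 MHz > fs/2 = 25.29 MHz, folds to fs − 29.56 MHz = 21.02 MHz.
Distinct values: {8.46 MHz, 20.38 MHz, 21.02 MHz} → 3.

3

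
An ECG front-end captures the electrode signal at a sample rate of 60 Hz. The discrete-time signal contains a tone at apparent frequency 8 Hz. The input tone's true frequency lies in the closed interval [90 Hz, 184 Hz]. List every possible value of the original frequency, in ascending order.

Frequencies that alias to 8 Hz are k·fs ± 8 Hz for integer k ≥ 0.
k=0: 8 Hz.
k=1: 52 Hz, 68 Hz.
k=2: 112 Hz, 128 Hz.
k=3: 172 Hz, 188 Hz.
k=4: 232 Hz, 248 Hz.
Within [90 Hz, 184 Hz]: 112 Hz, 128 Hz, 172 Hz.

112 Hz, 128 Hz, 172 Hz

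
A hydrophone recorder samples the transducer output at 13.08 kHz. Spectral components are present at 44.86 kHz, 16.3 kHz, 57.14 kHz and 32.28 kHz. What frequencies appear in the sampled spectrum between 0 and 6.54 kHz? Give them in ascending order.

fs/2 = 6.54 kHz.
44.86 kHz mod fs = 5.62 kHz.
5.62 kHz ≤ fs/2 = 6.54 kHz, appears at 5.62 kHz.
16.3 kHz mod fs = 3.22 kHz.
3.22 kHz ≤ fs/2 = 6.54 kHz, appears at 3.22 kHz.
57.14 kHz mod fs = 4.82 kHz.
4.82 kHz ≤ fs/2 = 6.54 kHz, appears at 4.82 kHz.
32.28 kHz mod fs = 6.12 kHz.
6.12 kHz ≤ fs/2 = 6.54 kHz, appears at 6.12 kHz.
Distinct values: {3.22 kHz, 4.82 kHz, 5.62 kHz, 6.12 kHz}.

3.22 kHz, 4.82 kHz, 5.62 kHz, 6.12 kHz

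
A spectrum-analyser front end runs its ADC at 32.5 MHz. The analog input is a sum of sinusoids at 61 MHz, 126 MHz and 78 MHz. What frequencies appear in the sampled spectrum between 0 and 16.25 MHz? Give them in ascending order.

4 MHz, 13 MHz

fs/2 = 16.25 MHz.
61 MHz mod fs = 28.5 MHz.
28.5 MHz > fs/2 = 16.25 MHz, folds to fs − 28.5 MHz = 4 MHz.
126 MHz mod fs = 28.5 MHz.
28.5 MHz > fs/2 = 16.25 MHz, folds to fs − 28.5 MHz = 4 MHz.
78 MHz mod fs = 13 MHz.
13 MHz ≤ fs/2 = 16.25 MHz, appears at 13 MHz.
Distinct values: {4 MHz, 13 MHz}.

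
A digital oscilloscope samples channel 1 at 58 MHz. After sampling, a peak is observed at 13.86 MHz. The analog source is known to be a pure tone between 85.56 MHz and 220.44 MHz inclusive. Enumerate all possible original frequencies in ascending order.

102.14 MHz, 129.86 MHz, 160.14 MHz, 187.86 MHz, 218.14 MHz

Frequencies that alias to 13.86 MHz are k·fs ± 13.86 MHz for integer k ≥ 0.
k=0: 13.86 MHz.
k=1: 44.14 MHz, 71.86 MHz.
k=2: 102.14 MHz, 129.86 MHz.
k=3: 160.14 MHz, 187.86 MHz.
k=4: 218.14 MHz, 245.86 MHz.
k=5: 276.14 MHz, 303.86 MHz.
Within [85.56 MHz, 220.44 MHz]: 102.14 MHz, 129.86 MHz, 160.14 MHz, 187.86 MHz, 218.14 MHz.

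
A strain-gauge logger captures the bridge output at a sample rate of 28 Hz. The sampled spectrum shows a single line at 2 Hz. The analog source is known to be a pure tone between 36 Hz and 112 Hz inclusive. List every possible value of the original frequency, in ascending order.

Frequencies that alias to 2 Hz are k·fs ± 2 Hz for integer k ≥ 0.
k=0: 2 Hz.
k=1: 26 Hz, 30 Hz.
k=2: 54 Hz, 58 Hz.
k=3: 82 Hz, 86 Hz.
k=4: 110 Hz, 114 Hz.
k=5: 138 Hz, 142 Hz.
Within [36 Hz, 112 Hz]: 54 Hz, 58 Hz, 82 Hz, 86 Hz, 110 Hz.

54 Hz, 58 Hz, 82 Hz, 86 Hz, 110 Hz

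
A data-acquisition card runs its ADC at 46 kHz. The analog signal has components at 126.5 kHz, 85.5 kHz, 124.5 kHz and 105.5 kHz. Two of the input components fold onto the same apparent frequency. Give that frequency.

13.5 kHz

fs/2 = 23 kHz.
126.5 kHz mod fs = 34.5 kHz.
34.5 kHz > fs/2 = 23 kHz, folds to fs − 34.5 kHz = 11.5 kHz.
85.5 kHz mod fs = 39.5 kHz.
39.5 kHz > fs/2 = 23 kHz, folds to fs − 39.5 kHz = 6.5 kHz.
124.5 kHz mod fs = 32.5 kHz.
32.5 kHz > fs/2 = 23 kHz, folds to fs − 32.5 kHz = 13.5 kHz.
105.5 kHz mod fs = 13.5 kHz.
13.5 kHz ≤ fs/2 = 23 kHz, appears at 13.5 kHz.
105.5 kHz and 124.5 kHz both map to 13.5 kHz.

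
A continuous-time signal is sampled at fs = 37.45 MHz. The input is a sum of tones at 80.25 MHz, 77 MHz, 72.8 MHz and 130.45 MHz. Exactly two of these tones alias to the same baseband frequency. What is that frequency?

fs/2 = 18.725 MHz.
80.25 MHz mod fs = 5.35 MHz.
5.35 MHz ≤ fs/2 = 18.725 MHz, appears at 5.35 MHz.
77 MHz mod fs = 2.1 MHz.
2.1 MHz ≤ fs/2 = 18.725 MHz, appears at 2.1 MHz.
72.8 MHz mod fs = 35.35 MHz.
35.35 MHz > fs/2 = 18.725 MHz, folds to fs − 35.35 MHz = 2.1 MHz.
130.45 MHz mod fs = 18.1 MHz.
18.1 MHz ≤ fs/2 = 18.725 MHz, appears at 18.1 MHz.
72.8 MHz and 77 MHz both map to 2.1 MHz.

2.1 MHz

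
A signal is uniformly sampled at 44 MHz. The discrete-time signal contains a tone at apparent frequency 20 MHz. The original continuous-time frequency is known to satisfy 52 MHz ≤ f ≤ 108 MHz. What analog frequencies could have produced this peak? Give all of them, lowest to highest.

64 MHz, 68 MHz, 108 MHz

Frequencies that alias to 20 MHz are k·fs ± 20 MHz for integer k ≥ 0.
k=0: 20 MHz.
k=1: 24 MHz, 64 MHz.
k=2: 68 MHz, 108 MHz.
k=3: 112 MHz, 152 MHz.
Within [52 MHz, 108 MHz]: 64 MHz, 68 MHz, 108 MHz.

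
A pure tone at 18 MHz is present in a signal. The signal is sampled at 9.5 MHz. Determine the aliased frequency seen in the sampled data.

18 MHz mod fs = 8.5 MHz.
8.5 MHz > fs/2 = 4.75 MHz, folds to fs − 8.5 MHz = 1 MHz.

1 MHz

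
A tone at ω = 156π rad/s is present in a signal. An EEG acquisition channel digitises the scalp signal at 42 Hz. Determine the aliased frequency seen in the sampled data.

6 Hz

ω = 156π rad/s → f = ω/(2π) = 78 Hz.
78 Hz mod fs = 36 Hz.
36 Hz > fs/2 = 21 Hz, folds to fs − 36 Hz = 6 Hz.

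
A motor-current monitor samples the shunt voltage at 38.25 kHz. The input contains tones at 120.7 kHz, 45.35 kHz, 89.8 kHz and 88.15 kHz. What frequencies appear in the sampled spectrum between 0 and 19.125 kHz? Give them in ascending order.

5.95 kHz, 7.1 kHz, 11.65 kHz, 13.3 kHz

fs/2 = 19.125 kHz.
120.7 kHz mod fs = 5.95 kHz.
5.95 kHz ≤ fs/2 = 19.125 kHz, appears at 5.95 kHz.
45.35 kHz mod fs = 7.1 kHz.
7.1 kHz ≤ fs/2 = 19.125 kHz, appears at 7.1 kHz.
89.8 kHz mod fs = 13.3 kHz.
13.3 kHz ≤ fs/2 = 19.125 kHz, appears at 13.3 kHz.
88.15 kHz mod fs = 11.65 kHz.
11.65 kHz ≤ fs/2 = 19.125 kHz, appears at 11.65 kHz.
Distinct values: {5.95 kHz, 7.1 kHz, 11.65 kHz, 13.3 kHz}.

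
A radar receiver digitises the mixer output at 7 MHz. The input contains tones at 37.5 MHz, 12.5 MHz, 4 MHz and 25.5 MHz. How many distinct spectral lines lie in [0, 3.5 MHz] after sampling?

fs/2 = 3.5 MHz.
37.5 MHz mod fs = 2.5 MHz.
2.5 MHz ≤ fs/2 = 3.5 MHz, appears at 2.5 MHz.
12.5 MHz mod fs = 5.5 MHz.
5.5 MHz > fs/2 = 3.5 MHz, folds to fs − 5.5 MHz = 1.5 MHz.
4 MHz > fs/2 = 3.5 MHz, folds to fs − 4 MHz = 3 MHz.
25.5 MHz mod fs = 4.5 MHz.
4.5 MHz > fs/2 = 3.5 MHz, folds to fs − 4.5 MHz = 2.5 MHz.
Distinct values: {1.5 MHz, 2.5 MHz, 3 MHz} → 3.

3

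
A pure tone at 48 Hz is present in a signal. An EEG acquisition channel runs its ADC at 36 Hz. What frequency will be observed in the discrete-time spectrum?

48 Hz mod fs = 12 Hz.
12 Hz ≤ fs/2 = 18 Hz, appears at 12 Hz.

12 Hz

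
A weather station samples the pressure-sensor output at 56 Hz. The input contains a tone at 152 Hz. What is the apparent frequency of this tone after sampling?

152 Hz mod fs = 40 Hz.
40 Hz > fs/2 = 28 Hz, folds to fs − 40 Hz = 16 Hz.

16 Hz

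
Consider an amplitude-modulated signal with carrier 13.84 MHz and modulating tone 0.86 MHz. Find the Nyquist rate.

29.4 MHz

AM sidebands sit at fc ± fm = 12.98 MHz and 14.7 MHz.
Highest-frequency component: 14.7 MHz.
Nyquist rate = 2 × 14.7 MHz = 29.4 MHz.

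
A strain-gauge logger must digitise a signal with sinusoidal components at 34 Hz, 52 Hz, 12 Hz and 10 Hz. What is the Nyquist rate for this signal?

104 Hz

Highest-frequency component: 52 Hz.
Nyquist rate = 2 × 52 Hz = 104 Hz.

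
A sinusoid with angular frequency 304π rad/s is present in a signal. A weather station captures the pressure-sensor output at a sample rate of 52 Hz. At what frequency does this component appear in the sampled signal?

4 Hz

ω = 304π rad/s → f = ω/(2π) = 152 Hz.
152 Hz mod fs = 48 Hz.
48 Hz > fs/2 = 26 Hz, folds to fs − 48 Hz = 4 Hz.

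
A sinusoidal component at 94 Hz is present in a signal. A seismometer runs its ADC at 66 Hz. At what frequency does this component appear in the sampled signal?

94 Hz mod fs = 28 Hz.
28 Hz ≤ fs/2 = 33 Hz, appears at 28 Hz.

28 Hz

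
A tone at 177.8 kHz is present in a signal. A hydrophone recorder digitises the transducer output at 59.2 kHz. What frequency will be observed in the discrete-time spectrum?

177.8 kHz mod fs = 0.2 kHz.
0.2 kHz ≤ fs/2 = 29.6 kHz, appears at 0.2 kHz.

0.2 kHz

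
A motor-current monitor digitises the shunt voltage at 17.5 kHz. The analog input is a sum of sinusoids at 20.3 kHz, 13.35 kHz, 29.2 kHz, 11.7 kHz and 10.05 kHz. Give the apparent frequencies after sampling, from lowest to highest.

fs/2 = 8.75 kHz.
20.3 kHz mod fs = 2.8 kHz.
2.8 kHz ≤ fs/2 = 8.75 kHz, appears at 2.8 kHz.
13.35 kHz > fs/2 = 8.75 kHz, folds to fs − 13.35 kHz = 4.15 kHz.
29.2 kHz mod fs = 11.7 kHz.
11.7 kHz > fs/2 = 8.75 kHz, folds to fs − 11.7 kHz = 5.8 kHz.
11.7 kHz > fs/2 = 8.75 kHz, folds to fs − 11.7 kHz = 5.8 kHz.
10.05 kHz > fs/2 = 8.75 kHz, folds to fs − 10.05 kHz = 7.45 kHz.
Distinct values: {2.8 kHz, 4.15 kHz, 5.8 kHz, 7.45 kHz}.

2.8 kHz, 4.15 kHz, 5.8 kHz, 7.45 kHz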